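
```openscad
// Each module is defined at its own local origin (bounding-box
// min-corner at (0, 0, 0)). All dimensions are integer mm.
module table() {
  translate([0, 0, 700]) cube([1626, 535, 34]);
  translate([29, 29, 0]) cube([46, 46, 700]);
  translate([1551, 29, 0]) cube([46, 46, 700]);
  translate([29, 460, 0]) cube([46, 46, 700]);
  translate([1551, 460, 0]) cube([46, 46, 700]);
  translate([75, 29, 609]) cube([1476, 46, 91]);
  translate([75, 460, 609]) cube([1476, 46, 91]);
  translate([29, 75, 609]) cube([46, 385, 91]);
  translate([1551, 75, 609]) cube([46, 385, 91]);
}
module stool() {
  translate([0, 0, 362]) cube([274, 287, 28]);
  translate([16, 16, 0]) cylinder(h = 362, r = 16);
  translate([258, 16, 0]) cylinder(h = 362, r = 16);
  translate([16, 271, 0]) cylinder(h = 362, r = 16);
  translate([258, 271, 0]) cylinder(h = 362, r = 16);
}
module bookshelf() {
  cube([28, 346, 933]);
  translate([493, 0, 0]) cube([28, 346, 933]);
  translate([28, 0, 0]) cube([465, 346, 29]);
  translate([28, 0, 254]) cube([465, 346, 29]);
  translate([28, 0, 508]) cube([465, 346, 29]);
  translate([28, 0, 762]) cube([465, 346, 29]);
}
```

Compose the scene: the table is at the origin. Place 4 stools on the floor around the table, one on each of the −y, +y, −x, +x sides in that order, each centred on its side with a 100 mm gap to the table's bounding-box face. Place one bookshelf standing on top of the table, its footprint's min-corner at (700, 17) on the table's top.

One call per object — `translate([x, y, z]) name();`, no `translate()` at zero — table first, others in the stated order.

table();
translate([676, -387, 0]) stool();
translate([676, 635, 0]) stool();
translate([-374, 124, 0]) stool();
translate([1726, 124, 0]) stool();
translate([700, 17, 734]) bookshelf();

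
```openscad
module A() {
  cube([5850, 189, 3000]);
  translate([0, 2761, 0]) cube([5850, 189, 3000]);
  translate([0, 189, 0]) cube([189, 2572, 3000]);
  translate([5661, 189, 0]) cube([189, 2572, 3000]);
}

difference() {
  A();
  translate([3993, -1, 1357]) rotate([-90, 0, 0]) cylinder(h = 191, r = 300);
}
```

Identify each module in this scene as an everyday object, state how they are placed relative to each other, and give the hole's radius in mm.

A is a house frame. The house frame has a circular hole through its front wall. The hole's radius is 300 mm.

The subtracted cylinder has r = 300 mm.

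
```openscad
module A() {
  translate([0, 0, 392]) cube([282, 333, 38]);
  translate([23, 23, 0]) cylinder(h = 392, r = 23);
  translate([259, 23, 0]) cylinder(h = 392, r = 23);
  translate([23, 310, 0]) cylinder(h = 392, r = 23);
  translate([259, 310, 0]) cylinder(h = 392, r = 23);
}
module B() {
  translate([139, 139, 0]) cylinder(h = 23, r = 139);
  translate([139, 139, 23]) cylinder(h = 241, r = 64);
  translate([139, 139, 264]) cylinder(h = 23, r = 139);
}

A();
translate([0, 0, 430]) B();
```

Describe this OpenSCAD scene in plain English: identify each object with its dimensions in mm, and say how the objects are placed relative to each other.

A is a simple wooden stool: a rectangular seat 282 mm (x) by 333 mm (y), 38 mm thick, top face at z = 430 mm, on four round legs, each 46 mm in diameter. The legs rest on z = 0, each leg's axis is inset half a diameter from the nearest pair of seat edges (so the leg's bounding box is flush with the corner).

B is a spool: two coaxial disc flanges of radius 139 mm and thickness 23 mm, joined by a core cylinder of radius 64 mm and height 241 mm. The lower flange rests on z = 0 and the three cylinders share a vertical axis.

The spool is on top of the stool.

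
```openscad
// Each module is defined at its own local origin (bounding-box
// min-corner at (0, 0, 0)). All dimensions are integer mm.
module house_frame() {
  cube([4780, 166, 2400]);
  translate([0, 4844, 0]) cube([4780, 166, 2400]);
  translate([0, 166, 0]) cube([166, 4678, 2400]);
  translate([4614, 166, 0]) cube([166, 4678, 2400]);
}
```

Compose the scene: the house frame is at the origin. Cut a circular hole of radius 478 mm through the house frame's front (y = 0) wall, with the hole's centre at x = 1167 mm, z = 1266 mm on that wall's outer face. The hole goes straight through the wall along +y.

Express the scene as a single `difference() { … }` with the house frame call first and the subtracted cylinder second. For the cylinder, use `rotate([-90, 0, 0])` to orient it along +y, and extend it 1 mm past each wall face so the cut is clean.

difference() {
  house_frame();
  translate([1167, -1, 1266]) rotate([-90, 0, 0]) cylinder(h = 168, r = 478);
}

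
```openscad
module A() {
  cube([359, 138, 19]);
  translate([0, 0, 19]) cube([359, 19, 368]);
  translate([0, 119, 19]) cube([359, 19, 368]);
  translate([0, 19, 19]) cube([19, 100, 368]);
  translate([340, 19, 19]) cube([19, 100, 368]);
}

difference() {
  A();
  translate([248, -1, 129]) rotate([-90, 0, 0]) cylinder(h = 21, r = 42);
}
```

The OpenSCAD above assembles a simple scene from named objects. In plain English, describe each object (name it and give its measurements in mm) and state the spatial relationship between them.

A is an open-topped rectangular box: outside dimensions 359×138×387 mm, with a uniform wall and base thickness of 19 mm. The base is a full 359×138 slab on the floor; four walls sit on top of the base. The front and back walls (the −y and +y sides) span the full width; the two side walls fit between them.

The open box has a circular hole of radius 42 mm through its front wall, centred at (x = 248, z = 129).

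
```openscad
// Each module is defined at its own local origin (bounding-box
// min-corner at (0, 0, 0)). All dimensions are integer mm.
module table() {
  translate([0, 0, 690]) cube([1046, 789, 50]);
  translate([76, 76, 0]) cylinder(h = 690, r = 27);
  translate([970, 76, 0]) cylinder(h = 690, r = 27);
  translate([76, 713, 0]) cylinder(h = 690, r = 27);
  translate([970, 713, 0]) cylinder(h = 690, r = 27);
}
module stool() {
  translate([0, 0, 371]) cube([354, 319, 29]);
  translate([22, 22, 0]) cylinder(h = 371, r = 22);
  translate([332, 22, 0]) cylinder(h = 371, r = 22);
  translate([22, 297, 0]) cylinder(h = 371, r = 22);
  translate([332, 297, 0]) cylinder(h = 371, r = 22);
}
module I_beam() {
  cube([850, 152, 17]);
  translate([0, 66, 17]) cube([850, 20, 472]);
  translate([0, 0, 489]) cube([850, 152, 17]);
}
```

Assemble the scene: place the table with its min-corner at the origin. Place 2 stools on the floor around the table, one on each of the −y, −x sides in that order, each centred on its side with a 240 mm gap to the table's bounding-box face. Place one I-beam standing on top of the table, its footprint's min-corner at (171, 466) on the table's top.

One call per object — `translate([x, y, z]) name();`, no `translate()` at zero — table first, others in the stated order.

table();
translate([346, -559, 0]) stool();
translate([-594, 235, 0]) stool();
translate([171, 466, 740]) I_beam();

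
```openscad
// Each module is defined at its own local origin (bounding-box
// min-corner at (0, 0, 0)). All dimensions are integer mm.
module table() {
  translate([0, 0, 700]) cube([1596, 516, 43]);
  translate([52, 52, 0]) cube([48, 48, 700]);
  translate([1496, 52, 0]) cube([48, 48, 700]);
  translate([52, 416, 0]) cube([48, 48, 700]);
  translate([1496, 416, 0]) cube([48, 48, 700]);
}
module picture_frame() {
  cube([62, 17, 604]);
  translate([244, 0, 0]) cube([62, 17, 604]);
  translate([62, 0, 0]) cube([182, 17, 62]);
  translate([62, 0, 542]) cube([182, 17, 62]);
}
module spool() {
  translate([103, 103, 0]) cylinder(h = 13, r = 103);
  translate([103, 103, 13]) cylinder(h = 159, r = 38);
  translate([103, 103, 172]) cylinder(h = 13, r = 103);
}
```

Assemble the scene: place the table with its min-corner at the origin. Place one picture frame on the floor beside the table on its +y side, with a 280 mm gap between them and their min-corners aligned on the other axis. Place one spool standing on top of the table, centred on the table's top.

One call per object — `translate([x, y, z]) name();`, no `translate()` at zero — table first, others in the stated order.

table();
translate([0, 796, 0]) picture_frame();
translate([695, 155, 743]) spool();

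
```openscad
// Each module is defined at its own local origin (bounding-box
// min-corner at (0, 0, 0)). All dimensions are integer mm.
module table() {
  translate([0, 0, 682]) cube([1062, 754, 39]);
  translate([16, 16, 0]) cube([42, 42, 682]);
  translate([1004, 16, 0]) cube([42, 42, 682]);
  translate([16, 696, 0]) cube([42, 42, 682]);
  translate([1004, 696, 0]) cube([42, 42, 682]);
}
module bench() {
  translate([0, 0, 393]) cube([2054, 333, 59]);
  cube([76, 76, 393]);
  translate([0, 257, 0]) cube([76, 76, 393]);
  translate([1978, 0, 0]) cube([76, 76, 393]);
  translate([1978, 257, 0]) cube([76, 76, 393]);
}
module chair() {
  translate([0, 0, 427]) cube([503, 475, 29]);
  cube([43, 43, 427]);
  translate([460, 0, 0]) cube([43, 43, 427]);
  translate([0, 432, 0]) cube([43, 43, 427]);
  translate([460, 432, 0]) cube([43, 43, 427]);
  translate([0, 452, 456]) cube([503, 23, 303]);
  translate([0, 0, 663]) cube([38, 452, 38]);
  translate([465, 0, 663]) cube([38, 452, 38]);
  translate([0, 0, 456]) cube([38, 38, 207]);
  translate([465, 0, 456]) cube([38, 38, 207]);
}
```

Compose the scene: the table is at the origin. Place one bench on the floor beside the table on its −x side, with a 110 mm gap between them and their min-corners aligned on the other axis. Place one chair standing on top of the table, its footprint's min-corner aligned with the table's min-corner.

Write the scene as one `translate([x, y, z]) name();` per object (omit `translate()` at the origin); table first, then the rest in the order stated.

table();
translate([-2164, 0, 0]) bench();
translate([0, 0, 721]) chair();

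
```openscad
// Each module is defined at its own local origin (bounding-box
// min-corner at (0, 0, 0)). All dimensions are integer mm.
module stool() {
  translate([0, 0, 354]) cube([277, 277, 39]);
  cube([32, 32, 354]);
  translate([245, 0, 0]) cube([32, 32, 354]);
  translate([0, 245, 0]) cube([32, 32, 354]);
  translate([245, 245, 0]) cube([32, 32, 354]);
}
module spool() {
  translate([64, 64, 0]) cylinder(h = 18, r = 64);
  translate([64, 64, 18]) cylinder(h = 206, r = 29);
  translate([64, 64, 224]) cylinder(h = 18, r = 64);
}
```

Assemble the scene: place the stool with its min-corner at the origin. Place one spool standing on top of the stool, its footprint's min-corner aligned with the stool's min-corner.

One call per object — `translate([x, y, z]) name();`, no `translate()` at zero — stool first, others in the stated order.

stool();
translate([0, 0, 393]) spool();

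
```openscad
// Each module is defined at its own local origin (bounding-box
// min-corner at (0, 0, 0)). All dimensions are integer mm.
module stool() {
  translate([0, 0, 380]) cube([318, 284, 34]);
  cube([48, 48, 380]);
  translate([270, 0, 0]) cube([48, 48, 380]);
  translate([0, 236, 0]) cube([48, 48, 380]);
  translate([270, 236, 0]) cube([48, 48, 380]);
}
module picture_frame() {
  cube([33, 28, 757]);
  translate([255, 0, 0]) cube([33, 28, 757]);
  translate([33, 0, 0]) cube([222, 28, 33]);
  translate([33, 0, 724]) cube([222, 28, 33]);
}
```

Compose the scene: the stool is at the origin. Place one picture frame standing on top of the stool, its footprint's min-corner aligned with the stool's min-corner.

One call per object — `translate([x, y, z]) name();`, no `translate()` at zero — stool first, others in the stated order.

stool();
translate([0, 0, 414]) picture_frame();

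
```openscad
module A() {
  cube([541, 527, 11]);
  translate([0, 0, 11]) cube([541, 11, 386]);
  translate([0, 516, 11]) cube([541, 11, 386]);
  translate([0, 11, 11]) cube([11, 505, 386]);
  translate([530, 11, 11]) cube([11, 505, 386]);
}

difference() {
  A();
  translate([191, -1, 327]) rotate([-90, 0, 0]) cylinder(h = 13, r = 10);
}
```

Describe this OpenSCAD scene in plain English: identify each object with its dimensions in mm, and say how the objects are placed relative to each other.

A is an open-topped rectangular box: outside dimensions 541×527×397 mm, with a uniform wall and base thickness of 11 mm. The base is a full 541×527 slab on the floor; four walls sit on top of the base. The front and back walls (the −y and +y sides) span the full width; the two side walls fit between them.

The open box has a circular hole of radius 10 mm through its front wall, centred at (x = 191, z = 327).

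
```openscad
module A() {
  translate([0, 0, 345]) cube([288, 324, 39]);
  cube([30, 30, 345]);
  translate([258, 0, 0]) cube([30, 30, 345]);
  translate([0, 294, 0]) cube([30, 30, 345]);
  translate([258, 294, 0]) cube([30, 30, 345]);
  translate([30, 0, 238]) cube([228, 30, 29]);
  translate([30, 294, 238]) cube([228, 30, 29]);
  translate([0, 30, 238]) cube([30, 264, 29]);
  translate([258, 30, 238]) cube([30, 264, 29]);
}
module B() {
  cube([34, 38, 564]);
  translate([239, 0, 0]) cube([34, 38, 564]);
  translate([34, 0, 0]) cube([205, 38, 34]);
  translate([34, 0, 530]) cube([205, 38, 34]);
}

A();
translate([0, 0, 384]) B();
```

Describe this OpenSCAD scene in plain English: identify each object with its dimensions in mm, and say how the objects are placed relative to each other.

A is a four-legged stool. The seat is a 288×324×39 mm slab whose top surface is at z = 384 mm; four square legs, each 30×30 mm in cross-section, run from the floor (z = 0) to the underside of the seat, each flush with a corner of the seat. Four stretchers, 30 mm wide and 29 mm tall, connect adjacent legs with their undersides at z = 238 mm, each running between the inner faces of the legs it joins and aligned with the legs' outer faces on the other axis.

B is a picture frame with a 205×496 mm rectangular opening (x by z) and a uniform 34 mm border on every side. Frame depth is 38 mm along y. It is built from two vertical stiles running the full outside height and two horizontal rails spanning the gap between the stiles.

The picture frame is on top of the stool.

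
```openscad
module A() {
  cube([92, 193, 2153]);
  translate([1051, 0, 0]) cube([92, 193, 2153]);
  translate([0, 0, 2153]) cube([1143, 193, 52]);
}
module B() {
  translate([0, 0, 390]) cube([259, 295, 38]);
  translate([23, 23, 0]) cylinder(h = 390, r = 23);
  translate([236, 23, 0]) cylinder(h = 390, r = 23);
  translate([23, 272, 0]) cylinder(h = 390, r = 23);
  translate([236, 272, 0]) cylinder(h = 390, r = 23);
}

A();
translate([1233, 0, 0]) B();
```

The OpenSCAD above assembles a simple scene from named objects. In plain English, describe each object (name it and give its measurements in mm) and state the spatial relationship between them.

A is a rectangular door frame: two vertical jambs of 92×193 mm section, 2153 mm tall, with a clear opening 959 mm wide between their inner faces. A header 52 mm tall and 193 mm deep lies on top of the jambs and spans the full outside width.

B is a simple wooden stool: a rectangular seat 259 mm (x) by 295 mm (y), 38 mm thick, top face at z = 428 mm, on four round legs, each 46 mm in diameter. The legs rest on z = 0, each leg's axis is inset half a diameter from the nearest pair of seat edges (so the leg's bounding box is flush with the corner).

The stool is on the floor beside the door frame on its +x side.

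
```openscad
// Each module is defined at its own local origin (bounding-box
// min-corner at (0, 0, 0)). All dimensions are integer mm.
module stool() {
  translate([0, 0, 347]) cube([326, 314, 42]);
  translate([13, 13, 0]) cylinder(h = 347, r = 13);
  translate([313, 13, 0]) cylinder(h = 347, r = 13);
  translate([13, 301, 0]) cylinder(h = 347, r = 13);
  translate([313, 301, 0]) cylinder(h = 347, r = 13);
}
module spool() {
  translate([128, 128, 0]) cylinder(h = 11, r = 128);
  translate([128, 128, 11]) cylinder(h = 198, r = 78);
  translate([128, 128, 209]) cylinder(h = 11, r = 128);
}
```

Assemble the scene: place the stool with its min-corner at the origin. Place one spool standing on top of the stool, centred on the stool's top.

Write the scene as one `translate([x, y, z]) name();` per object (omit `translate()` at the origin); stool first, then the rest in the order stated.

stool();
translate([35, 29, 389]) spool();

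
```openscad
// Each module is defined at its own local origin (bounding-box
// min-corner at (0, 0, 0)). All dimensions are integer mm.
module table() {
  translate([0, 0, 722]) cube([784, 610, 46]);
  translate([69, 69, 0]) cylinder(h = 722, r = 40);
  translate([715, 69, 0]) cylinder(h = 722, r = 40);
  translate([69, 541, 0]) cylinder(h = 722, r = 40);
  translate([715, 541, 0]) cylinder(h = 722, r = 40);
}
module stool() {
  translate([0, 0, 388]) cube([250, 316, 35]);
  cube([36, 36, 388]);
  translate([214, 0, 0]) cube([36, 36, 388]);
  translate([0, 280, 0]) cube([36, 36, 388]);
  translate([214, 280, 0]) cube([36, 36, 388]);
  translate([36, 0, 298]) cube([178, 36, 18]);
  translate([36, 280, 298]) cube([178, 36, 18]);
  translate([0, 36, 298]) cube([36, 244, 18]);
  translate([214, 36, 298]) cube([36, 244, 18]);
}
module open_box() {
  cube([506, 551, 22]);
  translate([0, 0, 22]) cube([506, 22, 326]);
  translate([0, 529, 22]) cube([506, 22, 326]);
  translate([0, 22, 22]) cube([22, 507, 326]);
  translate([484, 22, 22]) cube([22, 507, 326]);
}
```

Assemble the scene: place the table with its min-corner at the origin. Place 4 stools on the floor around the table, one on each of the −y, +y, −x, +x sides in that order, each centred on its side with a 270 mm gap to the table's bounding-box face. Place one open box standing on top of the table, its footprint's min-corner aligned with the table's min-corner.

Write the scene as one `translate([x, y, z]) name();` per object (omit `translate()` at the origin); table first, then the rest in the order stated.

table();
translate([267, -586, 0]) stool();
translate([267, 880, 0]) stool();
translate([-520, 147, 0]) stool();
translate([1054, 147, 0]) stool();
translate([0, 0, 768]) open_box();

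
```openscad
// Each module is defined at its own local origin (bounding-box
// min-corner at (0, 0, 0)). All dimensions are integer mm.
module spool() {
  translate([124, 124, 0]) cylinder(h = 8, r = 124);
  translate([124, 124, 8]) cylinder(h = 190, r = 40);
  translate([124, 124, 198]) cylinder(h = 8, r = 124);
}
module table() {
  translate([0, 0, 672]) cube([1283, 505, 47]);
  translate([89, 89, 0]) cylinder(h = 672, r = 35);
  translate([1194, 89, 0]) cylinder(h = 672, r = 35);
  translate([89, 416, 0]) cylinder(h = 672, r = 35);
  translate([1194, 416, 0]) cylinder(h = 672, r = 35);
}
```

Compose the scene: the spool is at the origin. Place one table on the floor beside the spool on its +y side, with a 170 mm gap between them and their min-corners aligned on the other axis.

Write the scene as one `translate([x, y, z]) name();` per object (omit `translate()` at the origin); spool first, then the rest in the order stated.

spool();
translate([0, 418, 0]) table();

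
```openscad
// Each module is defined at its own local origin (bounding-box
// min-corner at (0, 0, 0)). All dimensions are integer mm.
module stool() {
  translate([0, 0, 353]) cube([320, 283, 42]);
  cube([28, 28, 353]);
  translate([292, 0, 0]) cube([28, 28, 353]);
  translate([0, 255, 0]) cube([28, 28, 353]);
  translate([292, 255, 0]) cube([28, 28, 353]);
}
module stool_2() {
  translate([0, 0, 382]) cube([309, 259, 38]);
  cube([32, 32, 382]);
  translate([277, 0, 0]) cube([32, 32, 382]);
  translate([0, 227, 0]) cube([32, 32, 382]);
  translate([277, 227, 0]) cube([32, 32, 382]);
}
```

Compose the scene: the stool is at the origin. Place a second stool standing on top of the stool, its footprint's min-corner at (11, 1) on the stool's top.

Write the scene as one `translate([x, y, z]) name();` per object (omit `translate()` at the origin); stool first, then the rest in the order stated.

stool();
translate([11, 1, 395]) stool_2();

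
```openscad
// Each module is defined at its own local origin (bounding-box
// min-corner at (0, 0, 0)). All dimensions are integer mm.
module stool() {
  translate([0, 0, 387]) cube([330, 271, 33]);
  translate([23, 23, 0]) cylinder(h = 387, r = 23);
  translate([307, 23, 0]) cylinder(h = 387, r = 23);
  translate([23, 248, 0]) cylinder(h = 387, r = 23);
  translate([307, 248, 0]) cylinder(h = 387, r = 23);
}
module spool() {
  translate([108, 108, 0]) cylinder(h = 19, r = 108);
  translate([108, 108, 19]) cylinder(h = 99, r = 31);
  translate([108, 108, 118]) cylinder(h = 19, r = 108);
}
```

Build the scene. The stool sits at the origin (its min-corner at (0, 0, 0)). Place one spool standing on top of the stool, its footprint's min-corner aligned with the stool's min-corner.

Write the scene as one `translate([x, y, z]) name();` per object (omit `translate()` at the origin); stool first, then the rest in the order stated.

stool();
translate([0, 0, 420]) spool();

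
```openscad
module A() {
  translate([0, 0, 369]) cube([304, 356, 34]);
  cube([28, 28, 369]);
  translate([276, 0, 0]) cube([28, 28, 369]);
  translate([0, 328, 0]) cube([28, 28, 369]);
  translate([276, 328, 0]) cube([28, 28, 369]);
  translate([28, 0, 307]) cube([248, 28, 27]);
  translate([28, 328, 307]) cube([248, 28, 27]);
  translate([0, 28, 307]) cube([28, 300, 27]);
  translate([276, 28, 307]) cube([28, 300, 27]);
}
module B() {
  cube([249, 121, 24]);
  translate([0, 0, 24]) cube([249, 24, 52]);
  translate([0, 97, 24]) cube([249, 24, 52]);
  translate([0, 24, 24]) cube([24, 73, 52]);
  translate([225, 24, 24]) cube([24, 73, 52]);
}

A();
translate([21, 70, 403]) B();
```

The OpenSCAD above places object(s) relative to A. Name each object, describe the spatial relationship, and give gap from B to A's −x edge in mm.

The open box's min-x is at 21; the stool's min-x is 0; gap = 21 mm.

A is a stool. B is an open box. The open box is on top of the stool. The gap from the open box to the stool's −x edge is 21 mm.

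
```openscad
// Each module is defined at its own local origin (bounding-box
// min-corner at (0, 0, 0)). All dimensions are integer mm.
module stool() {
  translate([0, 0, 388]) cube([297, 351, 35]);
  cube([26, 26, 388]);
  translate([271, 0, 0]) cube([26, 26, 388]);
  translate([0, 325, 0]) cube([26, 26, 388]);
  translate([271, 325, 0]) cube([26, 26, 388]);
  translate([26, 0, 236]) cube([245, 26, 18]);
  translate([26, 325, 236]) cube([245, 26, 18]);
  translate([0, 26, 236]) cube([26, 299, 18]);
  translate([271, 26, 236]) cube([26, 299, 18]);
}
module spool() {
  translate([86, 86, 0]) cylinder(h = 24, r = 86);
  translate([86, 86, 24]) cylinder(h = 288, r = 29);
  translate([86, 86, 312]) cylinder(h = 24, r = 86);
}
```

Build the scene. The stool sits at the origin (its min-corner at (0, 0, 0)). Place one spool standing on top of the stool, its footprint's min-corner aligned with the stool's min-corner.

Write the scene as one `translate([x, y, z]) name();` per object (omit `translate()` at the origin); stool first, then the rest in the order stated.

stool();
translate([0, 0, 423]) spool();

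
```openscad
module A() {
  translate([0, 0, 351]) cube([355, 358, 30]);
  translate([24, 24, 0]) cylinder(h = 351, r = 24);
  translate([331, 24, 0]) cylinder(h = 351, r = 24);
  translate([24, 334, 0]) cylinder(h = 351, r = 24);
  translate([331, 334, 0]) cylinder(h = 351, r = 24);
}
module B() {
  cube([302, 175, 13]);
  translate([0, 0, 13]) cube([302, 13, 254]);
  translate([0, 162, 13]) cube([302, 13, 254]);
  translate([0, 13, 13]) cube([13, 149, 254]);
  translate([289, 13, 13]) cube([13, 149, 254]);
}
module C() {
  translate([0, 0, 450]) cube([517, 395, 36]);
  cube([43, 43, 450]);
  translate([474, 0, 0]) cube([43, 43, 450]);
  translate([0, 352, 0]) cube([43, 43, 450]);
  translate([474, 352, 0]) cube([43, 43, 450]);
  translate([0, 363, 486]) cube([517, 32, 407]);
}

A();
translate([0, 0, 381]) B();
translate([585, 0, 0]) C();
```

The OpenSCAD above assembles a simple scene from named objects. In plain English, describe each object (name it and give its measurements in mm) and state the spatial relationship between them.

A is a four-legged stool. The seat is 355×358 mm, 30 mm thick, top at z = 381 mm. It stands on four round legs, each 48 mm in diameter, from z = 0 to the seat underside, each leg's axis is inset half a diameter from the nearest pair of seat edges (so the leg's bounding box is flush with the corner).

B is an open-topped rectangular box: outside dimensions 302×175×267 mm, with a uniform wall and base thickness of 13 mm. The base is a full 302×175 slab on the floor; four walls sit on top of the base. The front and back walls (the −y and +y sides) span the full width; the two side walls fit between them.

C is a chair. The seat is a 517×395×36 mm slab with its top at z = 486 mm, on four 43×43 mm corner legs (flush with the seat edges, standing on z = 0). A flat backrest 32 mm thick, 407 mm tall, spans the full seat width and rises from the seat top along its +y edge, rear face flush with the rear of the seat.

The open box is on top of the stool. The chair is on the floor beside the stool on its +x side.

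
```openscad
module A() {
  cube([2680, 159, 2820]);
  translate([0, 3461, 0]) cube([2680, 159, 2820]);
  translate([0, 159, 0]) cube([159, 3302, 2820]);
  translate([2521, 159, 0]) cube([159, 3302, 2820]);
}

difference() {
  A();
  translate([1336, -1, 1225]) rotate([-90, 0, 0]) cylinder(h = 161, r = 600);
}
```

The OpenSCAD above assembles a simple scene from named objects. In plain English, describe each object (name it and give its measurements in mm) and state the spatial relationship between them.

A is the wall frame of a small rectangular building: four walls, each 2820 mm tall and 159 mm thick, enclosing a footprint 2680 mm (x) by 3620 mm (y) outside-to-outside, with no floor or roof. The front and back walls (the −y and +y sides) span the full width; the two side walls fit between them.

The house frame has a circular hole of radius 600 mm through its front wall, centred at (x = 1336, z = 1225).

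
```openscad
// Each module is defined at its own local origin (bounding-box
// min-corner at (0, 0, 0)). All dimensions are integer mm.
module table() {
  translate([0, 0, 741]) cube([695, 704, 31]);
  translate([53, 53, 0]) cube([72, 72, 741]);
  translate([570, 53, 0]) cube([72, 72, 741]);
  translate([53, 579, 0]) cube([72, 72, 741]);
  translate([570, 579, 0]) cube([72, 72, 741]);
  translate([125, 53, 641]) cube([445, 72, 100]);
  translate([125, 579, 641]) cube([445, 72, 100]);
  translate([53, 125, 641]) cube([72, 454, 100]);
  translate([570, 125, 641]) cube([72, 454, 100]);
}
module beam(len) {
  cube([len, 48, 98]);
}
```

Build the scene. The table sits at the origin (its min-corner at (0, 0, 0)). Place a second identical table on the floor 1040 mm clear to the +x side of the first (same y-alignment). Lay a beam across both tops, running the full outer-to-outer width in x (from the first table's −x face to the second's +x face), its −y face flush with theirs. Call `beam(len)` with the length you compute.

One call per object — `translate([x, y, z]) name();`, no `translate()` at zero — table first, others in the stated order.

table();
translate([1735, 0, 0]) table();
translate([0, 0, 772]) beam(2430);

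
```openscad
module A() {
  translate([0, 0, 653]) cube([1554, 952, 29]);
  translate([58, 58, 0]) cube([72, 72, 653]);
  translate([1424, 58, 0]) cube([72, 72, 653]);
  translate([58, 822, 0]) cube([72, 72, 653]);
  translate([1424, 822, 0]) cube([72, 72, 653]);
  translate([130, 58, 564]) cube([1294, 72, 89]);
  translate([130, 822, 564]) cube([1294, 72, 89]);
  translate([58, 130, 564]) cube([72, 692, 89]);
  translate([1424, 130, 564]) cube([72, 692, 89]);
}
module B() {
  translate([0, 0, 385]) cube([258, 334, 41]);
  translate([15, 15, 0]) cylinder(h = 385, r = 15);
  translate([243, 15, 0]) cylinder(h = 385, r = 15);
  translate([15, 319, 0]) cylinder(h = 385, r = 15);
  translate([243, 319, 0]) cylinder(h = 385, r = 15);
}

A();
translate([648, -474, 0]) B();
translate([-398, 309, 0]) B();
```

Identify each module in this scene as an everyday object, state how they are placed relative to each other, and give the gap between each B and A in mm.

Each stool's nearest face is 140 mm from the table's bounding box.

A is a table. B is a stool. Two stools sit around the table at the −y, −x sides. The gap between each stool and the table is 140 mm.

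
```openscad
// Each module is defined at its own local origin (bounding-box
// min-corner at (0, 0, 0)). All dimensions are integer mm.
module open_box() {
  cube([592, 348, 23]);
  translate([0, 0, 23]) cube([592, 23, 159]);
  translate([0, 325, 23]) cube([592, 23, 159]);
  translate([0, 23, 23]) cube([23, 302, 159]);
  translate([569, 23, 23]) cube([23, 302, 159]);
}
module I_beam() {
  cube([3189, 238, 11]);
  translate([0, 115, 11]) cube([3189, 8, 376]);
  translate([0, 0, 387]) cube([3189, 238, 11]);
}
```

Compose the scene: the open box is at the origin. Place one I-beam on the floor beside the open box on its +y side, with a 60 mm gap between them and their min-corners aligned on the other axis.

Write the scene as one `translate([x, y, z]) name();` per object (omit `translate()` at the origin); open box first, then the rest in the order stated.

open_box();
translate([0, 408, 0]) I_beam();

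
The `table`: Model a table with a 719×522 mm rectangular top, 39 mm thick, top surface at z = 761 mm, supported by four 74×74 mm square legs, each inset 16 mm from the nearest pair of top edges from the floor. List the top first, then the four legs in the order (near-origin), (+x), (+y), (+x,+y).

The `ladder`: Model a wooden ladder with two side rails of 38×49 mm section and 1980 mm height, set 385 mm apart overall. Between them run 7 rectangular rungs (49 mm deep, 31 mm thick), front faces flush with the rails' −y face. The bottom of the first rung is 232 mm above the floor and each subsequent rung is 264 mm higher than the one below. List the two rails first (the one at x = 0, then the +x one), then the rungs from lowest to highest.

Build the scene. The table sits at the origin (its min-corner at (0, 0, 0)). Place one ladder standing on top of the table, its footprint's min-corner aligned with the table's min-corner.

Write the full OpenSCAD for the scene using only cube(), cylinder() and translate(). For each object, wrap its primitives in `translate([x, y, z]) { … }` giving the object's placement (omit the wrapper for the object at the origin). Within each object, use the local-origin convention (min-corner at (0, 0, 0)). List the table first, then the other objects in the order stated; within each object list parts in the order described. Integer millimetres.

translate([0, 0, 722]) cube([719, 522, 39]);
translate([16, 16, 0]) cube([74, 74, 722]);
translate([629, 16, 0]) cube([74, 74, 722]);
translate([16, 432, 0]) cube([74, 74, 722]);
translate([629, 432, 0]) cube([74, 74, 722]);
translate([0, 0, 761]) {
  cube([38, 49, 1980]);
  translate([347, 0, 0]) cube([38, 49, 1980]);
  translate([38, 0, 232]) cube([309, 49, 31]);
  translate([38, 0, 496]) cube([309, 49, 31]);
  translate([38, 0, 760]) cube([309, 49, 31]);
  translate([38, 0, 1024]) cube([309, 49, 31]);
  translate([38, 0, 1288]) cube([309, 49, 31]);
  translate([38, 0, 1552]) cube([309, 49, 31]);
  translate([38, 0, 1816]) cube([309, 49, 31]);
}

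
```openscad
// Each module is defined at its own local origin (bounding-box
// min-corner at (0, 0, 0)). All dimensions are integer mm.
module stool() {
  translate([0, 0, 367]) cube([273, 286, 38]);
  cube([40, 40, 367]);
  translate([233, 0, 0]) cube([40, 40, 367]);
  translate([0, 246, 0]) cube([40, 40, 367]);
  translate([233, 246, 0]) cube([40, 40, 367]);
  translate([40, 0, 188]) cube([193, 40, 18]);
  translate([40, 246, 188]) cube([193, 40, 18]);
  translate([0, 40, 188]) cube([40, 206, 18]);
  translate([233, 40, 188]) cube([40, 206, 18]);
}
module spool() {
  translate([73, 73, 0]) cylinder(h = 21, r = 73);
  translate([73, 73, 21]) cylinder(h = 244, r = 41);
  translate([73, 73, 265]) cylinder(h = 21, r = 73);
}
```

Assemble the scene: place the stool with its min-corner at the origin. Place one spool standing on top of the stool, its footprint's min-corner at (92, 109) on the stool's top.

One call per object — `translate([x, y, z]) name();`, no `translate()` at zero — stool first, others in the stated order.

stool();
translate([92, 109, 405]) spool();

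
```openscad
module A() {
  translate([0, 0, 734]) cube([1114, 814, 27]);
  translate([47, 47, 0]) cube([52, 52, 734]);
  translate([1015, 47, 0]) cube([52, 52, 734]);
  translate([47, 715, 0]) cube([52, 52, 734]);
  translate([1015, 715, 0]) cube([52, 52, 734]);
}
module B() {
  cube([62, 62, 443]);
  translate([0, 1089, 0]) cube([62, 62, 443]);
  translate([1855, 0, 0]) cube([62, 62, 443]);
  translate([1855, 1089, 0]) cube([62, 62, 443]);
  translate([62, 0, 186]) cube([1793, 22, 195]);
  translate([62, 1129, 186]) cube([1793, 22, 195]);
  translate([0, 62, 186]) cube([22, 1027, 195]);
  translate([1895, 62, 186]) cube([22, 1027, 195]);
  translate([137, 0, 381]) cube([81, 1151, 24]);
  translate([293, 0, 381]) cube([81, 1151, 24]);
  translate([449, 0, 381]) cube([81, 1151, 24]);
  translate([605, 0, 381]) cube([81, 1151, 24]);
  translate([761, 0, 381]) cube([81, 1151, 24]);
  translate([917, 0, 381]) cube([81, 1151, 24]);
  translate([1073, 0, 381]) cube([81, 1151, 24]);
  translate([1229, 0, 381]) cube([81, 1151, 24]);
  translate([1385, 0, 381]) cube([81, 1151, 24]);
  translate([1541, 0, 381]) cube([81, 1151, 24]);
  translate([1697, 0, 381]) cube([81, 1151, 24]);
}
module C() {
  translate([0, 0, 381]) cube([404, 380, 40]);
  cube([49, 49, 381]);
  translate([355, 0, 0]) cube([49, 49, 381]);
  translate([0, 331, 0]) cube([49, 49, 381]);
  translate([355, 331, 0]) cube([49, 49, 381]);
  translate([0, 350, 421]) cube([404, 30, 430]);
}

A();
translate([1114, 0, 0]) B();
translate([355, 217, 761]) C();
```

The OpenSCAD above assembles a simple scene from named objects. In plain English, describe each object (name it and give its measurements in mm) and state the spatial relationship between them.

A is a table: top 1114 mm (x) × 814 mm (y), 27 mm thick, upper face at z = 761 mm, on four 52×52 mm square legs, each inset 47 mm from the nearest pair of top edges, running from z = 0 to the bottom of the top.

B is a bed frame 1917 mm long (x) by 1151 mm wide (y). Four 62×62 mm corner posts, 443 mm tall, at the corners of the footprint. Four rails of 22 mm thickness and 195 mm height run between adjacent posts with their undersides at z = 186 mm, their outer faces flush with the outside of the frame (the two x-running rails run between the posts' inner faces; the two y-running rails run between the posts' inner faces). 11 slats, each 81 mm wide (x) and 24 mm thick, lie across the top of the two x-running rails, running the full 1151 mm width of the frame in y; the slats are evenly spaced along x between the inner faces of the end posts with equal gaps (rounded down to the nearest mm) at the −x end and between each pair — any rounding remainder accumulates at the +x end.

C is a chair. The seat is a 404×380×40 mm slab with its top at z = 421 mm, on four 49×49 mm corner legs (flush with the seat edges, standing on z = 0). A flat backrest 30 mm thick, 430 mm tall, spans the full seat width and rises from the seat top along its +y edge, rear face flush with the rear of the seat.

The bed frame is against the table's +x side, with their −y faces flush. The chair is on top of the table, centred.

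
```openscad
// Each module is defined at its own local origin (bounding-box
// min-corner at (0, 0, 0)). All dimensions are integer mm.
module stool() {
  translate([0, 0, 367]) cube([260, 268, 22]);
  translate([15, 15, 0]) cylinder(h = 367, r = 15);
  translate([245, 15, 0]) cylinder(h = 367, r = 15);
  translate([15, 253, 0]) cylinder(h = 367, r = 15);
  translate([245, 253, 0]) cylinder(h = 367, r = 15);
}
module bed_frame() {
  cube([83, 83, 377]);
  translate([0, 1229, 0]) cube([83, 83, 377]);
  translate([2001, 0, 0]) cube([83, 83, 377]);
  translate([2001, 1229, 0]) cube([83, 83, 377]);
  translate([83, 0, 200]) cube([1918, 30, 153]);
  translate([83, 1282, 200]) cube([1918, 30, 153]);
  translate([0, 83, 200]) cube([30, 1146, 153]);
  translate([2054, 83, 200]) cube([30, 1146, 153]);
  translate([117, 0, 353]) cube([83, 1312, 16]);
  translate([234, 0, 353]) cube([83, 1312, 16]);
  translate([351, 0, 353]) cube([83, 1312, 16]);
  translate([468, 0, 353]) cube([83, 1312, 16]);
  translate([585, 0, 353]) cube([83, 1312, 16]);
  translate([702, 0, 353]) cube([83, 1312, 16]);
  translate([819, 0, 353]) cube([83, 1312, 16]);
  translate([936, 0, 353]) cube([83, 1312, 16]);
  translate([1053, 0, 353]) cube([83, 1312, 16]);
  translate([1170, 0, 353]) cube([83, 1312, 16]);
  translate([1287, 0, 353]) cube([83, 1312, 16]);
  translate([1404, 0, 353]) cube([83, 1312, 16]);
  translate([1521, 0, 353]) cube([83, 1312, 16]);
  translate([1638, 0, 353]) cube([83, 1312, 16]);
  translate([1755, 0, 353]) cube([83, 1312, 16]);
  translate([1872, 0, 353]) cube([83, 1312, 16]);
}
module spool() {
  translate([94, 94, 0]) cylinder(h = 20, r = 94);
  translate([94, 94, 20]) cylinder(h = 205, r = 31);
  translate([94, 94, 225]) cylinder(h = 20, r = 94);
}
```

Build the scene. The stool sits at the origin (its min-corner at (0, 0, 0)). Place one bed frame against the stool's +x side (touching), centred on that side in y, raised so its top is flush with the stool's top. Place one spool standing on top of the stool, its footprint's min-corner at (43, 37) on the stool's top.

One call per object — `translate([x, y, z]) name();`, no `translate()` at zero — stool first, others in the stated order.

stool();
translate([260, -522, 12]) bed_frame();
translate([43, 37, 389]) spool();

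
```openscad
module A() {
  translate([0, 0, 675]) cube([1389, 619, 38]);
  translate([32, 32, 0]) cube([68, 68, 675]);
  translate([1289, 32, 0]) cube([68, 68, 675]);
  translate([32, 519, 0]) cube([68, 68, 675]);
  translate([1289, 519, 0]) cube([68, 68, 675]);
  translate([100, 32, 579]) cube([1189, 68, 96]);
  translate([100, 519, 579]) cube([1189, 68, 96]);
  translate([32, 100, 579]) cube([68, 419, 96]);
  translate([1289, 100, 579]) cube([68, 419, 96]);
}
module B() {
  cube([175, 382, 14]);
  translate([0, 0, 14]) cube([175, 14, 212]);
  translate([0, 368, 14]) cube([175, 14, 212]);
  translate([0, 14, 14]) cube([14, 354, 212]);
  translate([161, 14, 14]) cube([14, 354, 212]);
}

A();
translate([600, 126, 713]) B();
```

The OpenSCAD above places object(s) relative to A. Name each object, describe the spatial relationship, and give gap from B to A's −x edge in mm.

The open box's min-x is at 600; the table's min-x is 0; gap = 600 mm.

A is a table. B is an open box. The open box is on top of the table. The gap from the open box to the table's −x edge is 600 mm.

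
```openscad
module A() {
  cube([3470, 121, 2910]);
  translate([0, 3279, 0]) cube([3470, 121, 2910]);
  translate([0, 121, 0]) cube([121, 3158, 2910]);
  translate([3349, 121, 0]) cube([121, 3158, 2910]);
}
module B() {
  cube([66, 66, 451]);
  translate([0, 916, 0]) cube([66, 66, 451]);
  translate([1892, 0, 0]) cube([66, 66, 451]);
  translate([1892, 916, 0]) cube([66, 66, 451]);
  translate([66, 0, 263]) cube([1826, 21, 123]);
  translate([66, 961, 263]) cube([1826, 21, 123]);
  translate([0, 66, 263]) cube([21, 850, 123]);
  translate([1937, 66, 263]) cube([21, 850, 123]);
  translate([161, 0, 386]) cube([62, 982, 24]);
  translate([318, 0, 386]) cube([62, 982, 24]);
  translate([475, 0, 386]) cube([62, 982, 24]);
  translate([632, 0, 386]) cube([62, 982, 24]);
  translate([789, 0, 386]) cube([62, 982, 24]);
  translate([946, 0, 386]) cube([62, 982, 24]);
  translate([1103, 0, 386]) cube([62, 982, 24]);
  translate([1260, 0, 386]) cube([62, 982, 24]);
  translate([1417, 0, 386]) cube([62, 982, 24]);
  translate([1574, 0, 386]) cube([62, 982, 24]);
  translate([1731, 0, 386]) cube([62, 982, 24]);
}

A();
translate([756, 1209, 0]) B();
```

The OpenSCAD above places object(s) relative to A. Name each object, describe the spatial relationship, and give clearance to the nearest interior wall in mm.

Clearances: x = 635, y = 1088; minimum 635 mm.

A is a house frame. B is a bed frame. The bed frame sits inside the house frame, centred. The clearance to the nearest interior wall is 635 mm.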